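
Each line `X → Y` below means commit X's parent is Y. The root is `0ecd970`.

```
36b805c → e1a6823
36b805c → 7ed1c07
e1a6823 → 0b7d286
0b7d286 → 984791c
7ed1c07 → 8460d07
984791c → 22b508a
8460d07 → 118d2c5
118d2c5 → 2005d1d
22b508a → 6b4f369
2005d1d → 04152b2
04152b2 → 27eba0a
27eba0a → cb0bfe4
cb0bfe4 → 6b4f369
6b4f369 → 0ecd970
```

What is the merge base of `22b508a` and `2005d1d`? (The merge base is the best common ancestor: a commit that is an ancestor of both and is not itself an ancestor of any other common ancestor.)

Ancestors of 22b508a: {0ecd970, 22b508a, 6b4f369}.
Ancestors of 2005d1d: {04152b2, 0ecd970, 2005d1d, 27eba0a, 6b4f369, cb0bfe4}.
Common ancestors: {0ecd970, 6b4f369}.
Among these, 6b4f369 is not an ancestor of any other common ancestor — it is the merge base.

6b4f369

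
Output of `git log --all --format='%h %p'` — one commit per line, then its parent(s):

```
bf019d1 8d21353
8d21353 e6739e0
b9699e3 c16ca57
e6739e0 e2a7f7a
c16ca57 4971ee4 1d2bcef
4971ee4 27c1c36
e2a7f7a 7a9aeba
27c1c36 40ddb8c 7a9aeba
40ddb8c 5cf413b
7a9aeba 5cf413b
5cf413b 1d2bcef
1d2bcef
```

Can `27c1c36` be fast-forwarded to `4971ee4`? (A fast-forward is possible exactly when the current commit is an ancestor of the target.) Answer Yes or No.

Yes

A fast-forward from 27c1c36 to 4971ee4 is possible iff 27c1c36 is an ancestor of 4971ee4.
Ancestors of 4971ee4: {1d2bcef, 27c1c36, 40ddb8c, 4971ee4, 5cf413b, 7a9aeba}.
27c1c36 is among them, so fast-forward is possible.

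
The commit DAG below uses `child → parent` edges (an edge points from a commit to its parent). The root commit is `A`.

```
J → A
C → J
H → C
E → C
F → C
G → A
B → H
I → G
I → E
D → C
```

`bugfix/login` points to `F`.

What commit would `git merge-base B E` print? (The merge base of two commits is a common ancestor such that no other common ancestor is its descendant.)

Ancestors of B: {A, B, C, H, J}.
Ancestors of E: {A, C, E, J}.
Common ancestors: {A, C, J}.
Among these, C is not an ancestor of any other common ancestor — it is the merge base.

C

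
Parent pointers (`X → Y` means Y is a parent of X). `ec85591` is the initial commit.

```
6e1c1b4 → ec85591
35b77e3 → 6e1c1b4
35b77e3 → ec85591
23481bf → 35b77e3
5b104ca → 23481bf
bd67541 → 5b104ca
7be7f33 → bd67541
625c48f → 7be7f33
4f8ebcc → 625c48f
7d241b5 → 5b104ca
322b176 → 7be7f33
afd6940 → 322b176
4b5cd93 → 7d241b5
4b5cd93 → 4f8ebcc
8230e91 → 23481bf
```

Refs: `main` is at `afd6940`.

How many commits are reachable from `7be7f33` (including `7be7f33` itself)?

7

Walking parent pointers from 7be7f33: reachable set = {23481bf, 35b77e3, 5b104ca, 6e1c1b4, 7be7f33, bd67541, ec85591}.
That is 7 commits.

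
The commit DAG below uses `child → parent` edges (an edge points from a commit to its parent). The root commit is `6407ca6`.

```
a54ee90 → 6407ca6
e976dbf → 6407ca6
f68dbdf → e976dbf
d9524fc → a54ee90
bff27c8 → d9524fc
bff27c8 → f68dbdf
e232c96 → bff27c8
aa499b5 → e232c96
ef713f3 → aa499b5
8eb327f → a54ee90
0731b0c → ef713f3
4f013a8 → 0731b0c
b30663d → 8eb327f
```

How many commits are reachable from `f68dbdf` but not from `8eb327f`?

2

Reachable from f68dbdf: {6407ca6, e976dbf, f68dbdf}.
Reachable from 8eb327f: {6407ca6, 8eb327f, a54ee90}.
In f68dbdf's history but not 8eb327f's: {e976dbf, f68dbdf} — 2 commits.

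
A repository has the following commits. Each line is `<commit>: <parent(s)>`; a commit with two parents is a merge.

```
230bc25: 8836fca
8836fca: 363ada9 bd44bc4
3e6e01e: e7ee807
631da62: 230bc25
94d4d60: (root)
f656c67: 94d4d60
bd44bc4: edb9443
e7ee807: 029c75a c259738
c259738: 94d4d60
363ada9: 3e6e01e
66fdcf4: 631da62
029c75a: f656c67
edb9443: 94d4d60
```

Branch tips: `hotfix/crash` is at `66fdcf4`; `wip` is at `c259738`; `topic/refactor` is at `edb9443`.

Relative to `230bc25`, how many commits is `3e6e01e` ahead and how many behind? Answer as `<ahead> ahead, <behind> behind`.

0 ahead, 5 behind

Reachable from 3e6e01e: {029c75a, 3e6e01e, 94d4d60, c259738, e7ee807, f656c67}.
Reachable from 230bc25: {029c75a, 230bc25, 363ada9, 3e6e01e, 8836fca, 94d4d60, bd44bc4, c259738, e7ee807, edb9443, f656c67}.
Only in 3e6e01e's history (ahead): {} — 0.
Only in 230bc25's history (behind): {230bc25, 363ada9, 8836fca, bd44bc4, edb9443} — 5.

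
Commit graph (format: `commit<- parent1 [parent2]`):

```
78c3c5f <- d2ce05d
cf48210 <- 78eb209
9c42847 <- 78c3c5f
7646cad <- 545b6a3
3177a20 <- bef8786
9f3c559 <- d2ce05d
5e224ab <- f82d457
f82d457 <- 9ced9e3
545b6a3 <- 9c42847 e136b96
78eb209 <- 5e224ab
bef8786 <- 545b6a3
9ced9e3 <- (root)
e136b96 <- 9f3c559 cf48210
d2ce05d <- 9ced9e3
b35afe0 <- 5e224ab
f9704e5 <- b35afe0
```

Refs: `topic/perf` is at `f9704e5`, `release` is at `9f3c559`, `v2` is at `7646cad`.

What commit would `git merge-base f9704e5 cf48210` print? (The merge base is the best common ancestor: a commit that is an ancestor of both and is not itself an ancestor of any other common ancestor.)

Ancestors of f9704e5: {5e224ab, 9ced9e3, b35afe0, f82d457, f9704e5}.
Ancestors of cf48210: {5e224ab, 78eb209, 9ced9e3, cf48210, f82d457}.
Common ancestors: {5e224ab, 9ced9e3, f82d457}.
Among these, 5e224ab is not an ancestor of any other common ancestor — it is the merge base.

5e224ab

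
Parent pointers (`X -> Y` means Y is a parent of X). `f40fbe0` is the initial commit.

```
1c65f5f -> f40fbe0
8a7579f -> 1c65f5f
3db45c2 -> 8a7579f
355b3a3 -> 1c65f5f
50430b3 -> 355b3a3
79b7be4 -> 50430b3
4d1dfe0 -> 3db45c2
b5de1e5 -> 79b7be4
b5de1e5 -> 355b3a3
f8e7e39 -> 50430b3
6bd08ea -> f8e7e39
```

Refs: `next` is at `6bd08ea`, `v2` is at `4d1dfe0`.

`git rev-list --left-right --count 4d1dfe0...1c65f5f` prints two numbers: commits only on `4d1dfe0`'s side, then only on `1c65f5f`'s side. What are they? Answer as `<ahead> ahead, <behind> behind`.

3 ahead, 0 behind

Reachable from 4d1dfe0: {1c65f5f, 3db45c2, 4d1dfe0, 8a7579f, f40fbe0}.
Reachable from 1c65f5f: {1c65f5f, f40fbe0}.
Only in 4d1dfe0's history (ahead): {3db45c2, 4d1dfe0, 8a7579f} — 3.
Only in 1c65f5f's history (behind): {} — 0.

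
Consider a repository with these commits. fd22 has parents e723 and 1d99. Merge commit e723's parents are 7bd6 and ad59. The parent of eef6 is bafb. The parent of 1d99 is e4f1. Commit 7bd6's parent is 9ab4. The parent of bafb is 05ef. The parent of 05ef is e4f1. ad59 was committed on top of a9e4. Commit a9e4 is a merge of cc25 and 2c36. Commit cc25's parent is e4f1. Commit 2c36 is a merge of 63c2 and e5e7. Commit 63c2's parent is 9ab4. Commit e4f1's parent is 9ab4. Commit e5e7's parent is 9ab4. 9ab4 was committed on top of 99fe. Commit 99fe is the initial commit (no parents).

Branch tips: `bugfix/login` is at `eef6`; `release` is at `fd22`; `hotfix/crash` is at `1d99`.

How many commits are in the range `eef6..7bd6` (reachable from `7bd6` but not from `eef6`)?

Reachable from 7bd6: {7bd6, 99fe, 9ab4}.
Reachable from eef6: {05ef, 99fe, 9ab4, bafb, e4f1, eef6}.
In 7bd6's history but not eef6's: {7bd6} — 1 commit.

1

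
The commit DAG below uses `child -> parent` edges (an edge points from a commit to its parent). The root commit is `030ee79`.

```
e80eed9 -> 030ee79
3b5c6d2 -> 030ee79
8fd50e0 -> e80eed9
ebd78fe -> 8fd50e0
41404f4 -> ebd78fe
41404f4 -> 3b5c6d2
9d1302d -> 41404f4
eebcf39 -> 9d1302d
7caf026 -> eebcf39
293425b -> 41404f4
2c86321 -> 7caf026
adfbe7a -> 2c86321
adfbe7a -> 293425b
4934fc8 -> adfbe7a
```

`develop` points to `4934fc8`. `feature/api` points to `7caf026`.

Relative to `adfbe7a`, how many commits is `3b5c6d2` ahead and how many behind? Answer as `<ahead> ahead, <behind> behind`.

0 ahead, 10 behind

Reachable from 3b5c6d2: {030ee79, 3b5c6d2}.
Reachable from adfbe7a: {030ee79, 293425b, 2c86321, 3b5c6d2, 41404f4, 7caf026, 8fd50e0, 9d1302d, adfbe7a, e80eed9, ebd78fe, eebcf39}.
Only in 3b5c6d2's history (ahead): {} — 0.
Only in adfbe7a's history (behind): {293425b, 2c86321, 41404f4, 7caf026, 8fd50e0, 9d1302d, adfbe7a, e80eed9, ebd78fe, eebcf39} — 10.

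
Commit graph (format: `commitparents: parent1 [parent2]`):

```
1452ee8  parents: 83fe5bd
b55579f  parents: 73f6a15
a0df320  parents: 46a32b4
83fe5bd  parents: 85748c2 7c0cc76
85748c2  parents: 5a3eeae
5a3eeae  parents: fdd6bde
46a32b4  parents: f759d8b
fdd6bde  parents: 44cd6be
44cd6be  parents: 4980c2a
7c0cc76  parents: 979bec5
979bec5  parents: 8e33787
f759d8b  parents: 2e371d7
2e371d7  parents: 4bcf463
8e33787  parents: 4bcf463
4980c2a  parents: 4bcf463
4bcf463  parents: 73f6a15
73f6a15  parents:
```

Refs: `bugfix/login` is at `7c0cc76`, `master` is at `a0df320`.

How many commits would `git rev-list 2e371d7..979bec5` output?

Reachable from 979bec5: {4bcf463, 73f6a15, 8e33787, 979bec5}.
Reachable from 2e371d7: {2e371d7, 4bcf463, 73f6a15}.
In 979bec5's history but not 2e371d7's: {8e33787, 979bec5} — 2 commits.

2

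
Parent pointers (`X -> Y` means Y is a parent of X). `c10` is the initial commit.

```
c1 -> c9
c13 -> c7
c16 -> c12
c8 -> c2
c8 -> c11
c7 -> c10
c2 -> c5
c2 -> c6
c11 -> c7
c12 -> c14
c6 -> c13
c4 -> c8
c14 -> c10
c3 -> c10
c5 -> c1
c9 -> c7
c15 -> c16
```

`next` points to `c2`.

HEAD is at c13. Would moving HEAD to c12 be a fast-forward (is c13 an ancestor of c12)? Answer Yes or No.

A fast-forward from c13 to c12 is possible iff c13 is an ancestor of c12.
Ancestors of c12: {c10, c12, c14}.
c13 is not among them, so fast-forward is not possible.

No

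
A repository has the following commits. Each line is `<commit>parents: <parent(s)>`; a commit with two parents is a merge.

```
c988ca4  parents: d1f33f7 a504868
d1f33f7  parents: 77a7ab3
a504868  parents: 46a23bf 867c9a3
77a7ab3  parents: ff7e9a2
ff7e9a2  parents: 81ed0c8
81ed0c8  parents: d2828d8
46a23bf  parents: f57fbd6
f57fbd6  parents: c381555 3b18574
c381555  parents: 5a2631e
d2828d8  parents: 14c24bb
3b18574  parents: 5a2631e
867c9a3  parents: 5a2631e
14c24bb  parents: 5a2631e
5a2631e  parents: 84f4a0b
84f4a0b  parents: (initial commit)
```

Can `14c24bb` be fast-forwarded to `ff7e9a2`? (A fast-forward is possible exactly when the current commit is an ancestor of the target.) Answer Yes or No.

Yes

A fast-forward from 14c24bb to ff7e9a2 is possible iff 14c24bb is an ancestor of ff7e9a2.
Ancestors of ff7e9a2: {14c24bb, 5a2631e, 81ed0c8, 84f4a0b, d2828d8, ff7e9a2}.
14c24bb is among them, so fast-forward is possible.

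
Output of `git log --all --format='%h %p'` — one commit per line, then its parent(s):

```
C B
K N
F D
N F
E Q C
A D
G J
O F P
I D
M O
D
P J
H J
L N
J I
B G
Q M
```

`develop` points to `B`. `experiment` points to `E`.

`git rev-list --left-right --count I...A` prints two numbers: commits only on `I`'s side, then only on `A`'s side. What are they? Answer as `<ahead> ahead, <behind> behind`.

1 ahead, 1 behind

Reachable from I: {D, I}.
Reachable from A: {A, D}.
Only in I's history (ahead): {I} — 1.
Only in A's history (behind): {A} — 1.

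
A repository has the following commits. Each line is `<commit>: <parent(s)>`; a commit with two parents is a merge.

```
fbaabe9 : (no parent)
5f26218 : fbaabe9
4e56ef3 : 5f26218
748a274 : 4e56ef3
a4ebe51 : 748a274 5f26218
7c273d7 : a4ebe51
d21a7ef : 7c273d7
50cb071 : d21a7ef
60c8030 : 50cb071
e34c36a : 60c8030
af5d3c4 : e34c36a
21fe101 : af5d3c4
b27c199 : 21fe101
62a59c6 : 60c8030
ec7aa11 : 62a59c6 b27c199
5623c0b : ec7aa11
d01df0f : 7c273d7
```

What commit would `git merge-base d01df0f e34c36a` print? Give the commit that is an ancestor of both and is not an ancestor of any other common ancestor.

7c273d7

Ancestors of d01df0f: {4e56ef3, 5f26218, 748a274, 7c273d7, a4ebe51, d01df0f, fbaabe9}.
Ancestors of e34c36a: {4e56ef3, 50cb071, 5f26218, 60c8030, 748a274, 7c273d7, a4ebe51, d21a7ef, e34c36a, fbaabe9}.
Common ancestors: {4e56ef3, 5f26218, 748a274, 7c273d7, a4ebe51, fbaabe9}.
Among these, 7c273d7 is not an ancestor of any other common ancestor — it is the merge base.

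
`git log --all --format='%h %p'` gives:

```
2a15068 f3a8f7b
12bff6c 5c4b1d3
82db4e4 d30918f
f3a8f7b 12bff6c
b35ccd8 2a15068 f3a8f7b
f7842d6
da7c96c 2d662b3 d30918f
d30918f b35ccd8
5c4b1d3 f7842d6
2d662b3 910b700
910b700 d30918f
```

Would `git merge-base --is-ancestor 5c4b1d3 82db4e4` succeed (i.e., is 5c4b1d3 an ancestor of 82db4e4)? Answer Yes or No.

Yes

Ancestors of 82db4e4 (commits reachable by following parents): {12bff6c, 2a15068, 5c4b1d3, 82db4e4, b35ccd8, d30918f, f3a8f7b, f7842d6}.
5c4b1d3 is in that set, so it is an ancestor of 82db4e4.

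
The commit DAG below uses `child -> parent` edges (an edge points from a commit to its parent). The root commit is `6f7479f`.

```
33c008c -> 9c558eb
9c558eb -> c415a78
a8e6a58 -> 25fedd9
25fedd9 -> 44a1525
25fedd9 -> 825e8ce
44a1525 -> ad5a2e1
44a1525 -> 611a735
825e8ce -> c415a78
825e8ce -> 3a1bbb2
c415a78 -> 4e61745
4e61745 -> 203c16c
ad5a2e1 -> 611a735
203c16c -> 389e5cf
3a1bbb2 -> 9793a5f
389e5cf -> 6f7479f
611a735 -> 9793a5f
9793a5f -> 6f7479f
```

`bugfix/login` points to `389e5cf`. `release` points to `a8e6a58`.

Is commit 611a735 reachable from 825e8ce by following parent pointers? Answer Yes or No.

Ancestors of 825e8ce: {203c16c, 389e5cf, 3a1bbb2, 4e61745, 6f7479f, 825e8ce, 9793a5f, c415a78}.
611a735 is not in that set, so it is not an ancestor of 825e8ce.

No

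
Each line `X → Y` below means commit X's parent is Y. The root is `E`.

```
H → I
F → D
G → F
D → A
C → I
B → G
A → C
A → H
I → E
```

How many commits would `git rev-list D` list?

Walking parent pointers from D: reachable set = {A, C, D, E, H, I}.
That is 6 commits.

6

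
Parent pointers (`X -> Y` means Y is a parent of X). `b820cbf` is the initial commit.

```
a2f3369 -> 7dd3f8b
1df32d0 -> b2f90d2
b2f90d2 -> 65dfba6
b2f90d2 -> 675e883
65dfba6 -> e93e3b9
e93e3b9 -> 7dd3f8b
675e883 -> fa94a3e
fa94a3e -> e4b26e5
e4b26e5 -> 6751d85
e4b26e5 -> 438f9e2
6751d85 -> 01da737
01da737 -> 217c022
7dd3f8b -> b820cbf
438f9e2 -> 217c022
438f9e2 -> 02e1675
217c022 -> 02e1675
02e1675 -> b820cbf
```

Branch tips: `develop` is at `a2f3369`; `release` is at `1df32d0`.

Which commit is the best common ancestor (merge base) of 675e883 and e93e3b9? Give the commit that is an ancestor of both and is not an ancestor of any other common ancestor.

b820cbf

Ancestors of 675e883: {01da737, 02e1675, 217c022, 438f9e2, 6751d85, 675e883, b820cbf, e4b26e5, fa94a3e}.
Ancestors of e93e3b9: {7dd3f8b, b820cbf, e93e3b9}.
Common ancestors: {b820cbf}.
The only common ancestor is b820cbf, so it is the merge base.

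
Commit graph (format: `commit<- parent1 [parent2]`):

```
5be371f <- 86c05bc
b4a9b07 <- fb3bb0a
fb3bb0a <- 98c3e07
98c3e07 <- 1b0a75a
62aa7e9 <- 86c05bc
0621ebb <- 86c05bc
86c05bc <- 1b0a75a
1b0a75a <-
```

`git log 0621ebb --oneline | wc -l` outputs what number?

Walking parent pointers from 0621ebb: reachable set = {0621ebb, 1b0a75a, 86c05bc}.
That is 3 commits.

3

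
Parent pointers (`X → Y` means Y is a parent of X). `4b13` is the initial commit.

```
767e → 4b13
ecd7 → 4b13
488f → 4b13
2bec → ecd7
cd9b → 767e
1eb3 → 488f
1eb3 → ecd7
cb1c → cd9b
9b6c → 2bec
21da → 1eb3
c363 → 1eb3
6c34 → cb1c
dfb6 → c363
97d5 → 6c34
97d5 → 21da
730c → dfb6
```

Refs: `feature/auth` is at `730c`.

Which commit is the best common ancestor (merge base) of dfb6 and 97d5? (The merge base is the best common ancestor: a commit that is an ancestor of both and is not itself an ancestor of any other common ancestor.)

Ancestors of dfb6: {1eb3, 488f, 4b13, c363, dfb6, ecd7}.
Ancestors of 97d5: {1eb3, 21da, 488f, 4b13, 6c34, 767e, 97d5, cb1c, cd9b, ecd7}.
Common ancestors: {1eb3, 488f, 4b13, ecd7}.
Among these, 1eb3 is not an ancestor of any other common ancestor — it is the merge base.

1eb3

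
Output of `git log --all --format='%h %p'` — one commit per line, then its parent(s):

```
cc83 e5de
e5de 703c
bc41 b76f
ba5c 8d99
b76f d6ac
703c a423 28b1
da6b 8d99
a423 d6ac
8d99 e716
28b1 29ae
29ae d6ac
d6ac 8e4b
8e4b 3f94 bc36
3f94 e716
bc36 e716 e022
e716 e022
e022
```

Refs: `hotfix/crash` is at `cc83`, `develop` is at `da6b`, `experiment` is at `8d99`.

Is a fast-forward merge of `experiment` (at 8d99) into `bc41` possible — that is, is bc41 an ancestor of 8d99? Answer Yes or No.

A fast-forward from bc41 to 8d99 is possible iff bc41 is an ancestor of 8d99.
Ancestors of 8d99: {8d99, e022, e716}.
bc41 is not among them, so fast-forward is not possible.

No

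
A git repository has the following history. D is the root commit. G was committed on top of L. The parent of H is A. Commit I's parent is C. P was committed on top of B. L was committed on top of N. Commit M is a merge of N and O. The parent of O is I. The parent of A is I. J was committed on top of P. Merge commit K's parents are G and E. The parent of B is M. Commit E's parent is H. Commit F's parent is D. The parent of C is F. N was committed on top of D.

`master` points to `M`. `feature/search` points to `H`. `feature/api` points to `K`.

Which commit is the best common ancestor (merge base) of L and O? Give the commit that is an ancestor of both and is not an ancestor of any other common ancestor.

D

Ancestors of L: {D, L, N}.
Ancestors of O: {C, D, F, I, O}.
Common ancestors: {D}.
The only common ancestor is D, so it is the merge base.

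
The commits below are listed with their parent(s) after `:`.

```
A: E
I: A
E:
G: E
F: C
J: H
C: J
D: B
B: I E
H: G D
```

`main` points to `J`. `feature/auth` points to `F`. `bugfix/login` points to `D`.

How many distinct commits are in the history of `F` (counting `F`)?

10

Walking parent pointers from F: reachable set = {A, B, C, D, E, F, G, H, I, J}.
That is 10 commits.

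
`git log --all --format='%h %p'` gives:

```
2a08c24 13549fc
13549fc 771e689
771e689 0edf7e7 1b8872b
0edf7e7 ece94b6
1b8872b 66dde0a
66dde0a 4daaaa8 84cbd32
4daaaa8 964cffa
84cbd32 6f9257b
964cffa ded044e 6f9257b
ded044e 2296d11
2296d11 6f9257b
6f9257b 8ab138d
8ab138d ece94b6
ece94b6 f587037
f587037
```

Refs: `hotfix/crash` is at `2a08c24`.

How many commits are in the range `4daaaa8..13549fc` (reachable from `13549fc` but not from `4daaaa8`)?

Reachable from 13549fc: {0edf7e7, 13549fc, 1b8872b, 2296d11, 4daaaa8, 66dde0a, 6f9257b, 771e689, 84cbd32, 8ab138d, 964cffa, ded044e, ece94b6, f587037}.
Reachable from 4daaaa8: {2296d11, 4daaaa8, 6f9257b, 8ab138d, 964cffa, ded044e, ece94b6, f587037}.
In 13549fc's history but not 4daaaa8's: {0edf7e7, 13549fc, 1b8872b, 66dde0a, 771e689, 84cbd32} — 6 commits.

6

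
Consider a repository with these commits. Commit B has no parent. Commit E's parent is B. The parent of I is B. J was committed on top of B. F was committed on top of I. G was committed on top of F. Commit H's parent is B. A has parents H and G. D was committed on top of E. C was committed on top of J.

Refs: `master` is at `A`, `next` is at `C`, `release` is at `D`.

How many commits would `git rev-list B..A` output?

Reachable from A: {A, B, F, G, H, I}.
Reachable from B: {B}.
In A's history but not B's: {A, F, G, H, I} — 5 commits.

5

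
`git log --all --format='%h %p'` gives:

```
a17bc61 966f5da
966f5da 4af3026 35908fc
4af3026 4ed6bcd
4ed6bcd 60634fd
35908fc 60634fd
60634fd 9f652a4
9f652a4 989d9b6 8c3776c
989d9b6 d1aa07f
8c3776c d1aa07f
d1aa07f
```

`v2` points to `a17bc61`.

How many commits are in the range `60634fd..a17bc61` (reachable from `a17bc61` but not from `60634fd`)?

5

Reachable from a17bc61: {35908fc, 4af3026, 4ed6bcd, 60634fd, 8c3776c, 966f5da, 989d9b6, 9f652a4, a17bc61, d1aa07f}.
Reachable from 60634fd: {60634fd, 8c3776c, 989d9b6, 9f652a4, d1aa07f}.
In a17bc61's history but not 60634fd's: {35908fc, 4af3026, 4ed6bcd, 966f5da, a17bc61} — 5 commits.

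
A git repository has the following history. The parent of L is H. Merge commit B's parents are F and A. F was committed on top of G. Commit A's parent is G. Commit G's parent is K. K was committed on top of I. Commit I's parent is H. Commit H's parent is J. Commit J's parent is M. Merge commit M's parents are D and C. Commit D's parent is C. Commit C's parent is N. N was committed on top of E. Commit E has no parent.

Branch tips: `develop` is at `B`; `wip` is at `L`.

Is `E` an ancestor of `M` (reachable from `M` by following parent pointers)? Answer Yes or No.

Yes

Ancestors of M (commits reachable by following parents): {C, D, E, M, N}.
E is in that set, so it is an ancestor of M.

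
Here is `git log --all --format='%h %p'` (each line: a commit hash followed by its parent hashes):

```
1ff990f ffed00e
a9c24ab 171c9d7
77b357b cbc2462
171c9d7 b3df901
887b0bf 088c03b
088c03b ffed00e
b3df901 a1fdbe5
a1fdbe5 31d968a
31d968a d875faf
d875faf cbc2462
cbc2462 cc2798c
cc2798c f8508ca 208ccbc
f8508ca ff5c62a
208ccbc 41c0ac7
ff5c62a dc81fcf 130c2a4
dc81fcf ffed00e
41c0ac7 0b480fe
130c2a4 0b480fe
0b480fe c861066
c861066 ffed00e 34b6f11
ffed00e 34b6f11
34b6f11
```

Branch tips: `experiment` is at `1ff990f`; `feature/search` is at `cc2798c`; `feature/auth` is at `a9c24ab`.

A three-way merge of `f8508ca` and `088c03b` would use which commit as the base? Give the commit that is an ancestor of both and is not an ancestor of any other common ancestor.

Ancestors of f8508ca: {0b480fe, 130c2a4, 34b6f11, c861066, dc81fcf, f8508ca, ff5c62a, ffed00e}.
Ancestors of 088c03b: {088c03b, 34b6f11, ffed00e}.
Common ancestors: {34b6f11, ffed00e}.
Among these, ffed00e is not an ancestor of any other common ancestor — it is the merge base.

ffed00e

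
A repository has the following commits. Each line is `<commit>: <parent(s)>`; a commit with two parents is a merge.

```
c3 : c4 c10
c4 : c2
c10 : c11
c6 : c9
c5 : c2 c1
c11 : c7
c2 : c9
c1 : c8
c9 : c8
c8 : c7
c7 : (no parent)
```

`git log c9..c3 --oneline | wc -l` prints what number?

5

Reachable from c3: {c10, c11, c2, c3, c4, c7, c8, c9}.
Reachable from c9: {c7, c8, c9}.
In c3's history but not c9's: {c10, c11, c2, c3, c4} — 5 commits.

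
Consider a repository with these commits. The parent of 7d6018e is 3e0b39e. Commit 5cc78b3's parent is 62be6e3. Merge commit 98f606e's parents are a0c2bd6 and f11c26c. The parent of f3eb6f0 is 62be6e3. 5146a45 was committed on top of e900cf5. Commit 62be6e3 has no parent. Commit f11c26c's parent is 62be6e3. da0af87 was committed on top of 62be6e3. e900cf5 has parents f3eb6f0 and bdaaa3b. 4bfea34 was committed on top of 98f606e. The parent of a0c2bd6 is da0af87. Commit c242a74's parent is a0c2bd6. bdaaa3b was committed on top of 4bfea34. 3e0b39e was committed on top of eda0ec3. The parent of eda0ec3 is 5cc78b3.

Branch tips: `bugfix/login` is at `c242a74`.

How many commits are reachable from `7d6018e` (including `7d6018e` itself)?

Walking parent pointers from 7d6018e: reachable set = {3e0b39e, 5cc78b3, 62be6e3, 7d6018e, eda0ec3}.
That is 5 commits.

5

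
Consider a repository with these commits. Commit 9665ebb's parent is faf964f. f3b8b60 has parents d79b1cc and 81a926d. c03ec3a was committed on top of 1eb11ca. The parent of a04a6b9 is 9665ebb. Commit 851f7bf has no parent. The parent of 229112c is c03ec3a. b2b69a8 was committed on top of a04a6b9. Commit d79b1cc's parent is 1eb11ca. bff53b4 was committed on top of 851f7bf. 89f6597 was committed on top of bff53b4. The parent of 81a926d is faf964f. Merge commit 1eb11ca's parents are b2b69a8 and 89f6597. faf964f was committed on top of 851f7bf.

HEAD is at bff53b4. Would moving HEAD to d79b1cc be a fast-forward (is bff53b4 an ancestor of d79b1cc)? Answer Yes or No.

Yes

A fast-forward from bff53b4 to d79b1cc is possible iff bff53b4 is an ancestor of d79b1cc.
Ancestors of d79b1cc: {1eb11ca, 851f7bf, 89f6597, 9665ebb, a04a6b9, b2b69a8, bff53b4, d79b1cc, faf964f}.
bff53b4 is among them, so fast-forward is possible.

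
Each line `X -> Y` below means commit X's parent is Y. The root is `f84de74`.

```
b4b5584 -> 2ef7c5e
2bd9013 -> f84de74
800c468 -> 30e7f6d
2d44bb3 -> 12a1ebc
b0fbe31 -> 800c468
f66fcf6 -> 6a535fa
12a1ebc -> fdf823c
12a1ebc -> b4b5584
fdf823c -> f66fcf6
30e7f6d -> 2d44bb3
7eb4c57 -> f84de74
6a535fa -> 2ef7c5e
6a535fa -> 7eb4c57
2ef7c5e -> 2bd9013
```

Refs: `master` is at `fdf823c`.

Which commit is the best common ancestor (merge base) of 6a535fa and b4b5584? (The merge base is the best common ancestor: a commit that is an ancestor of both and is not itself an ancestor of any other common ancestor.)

Ancestors of 6a535fa: {2bd9013, 2ef7c5e, 6a535fa, 7eb4c57, f84de74}.
Ancestors of b4b5584: {2bd9013, 2ef7c5e, b4b5584, f84de74}.
Common ancestors: {2bd9013, 2ef7c5e, f84de74}.
Among these, 2ef7c5e is not an ancestor of any other common ancestor — it is the merge base.

2ef7c5e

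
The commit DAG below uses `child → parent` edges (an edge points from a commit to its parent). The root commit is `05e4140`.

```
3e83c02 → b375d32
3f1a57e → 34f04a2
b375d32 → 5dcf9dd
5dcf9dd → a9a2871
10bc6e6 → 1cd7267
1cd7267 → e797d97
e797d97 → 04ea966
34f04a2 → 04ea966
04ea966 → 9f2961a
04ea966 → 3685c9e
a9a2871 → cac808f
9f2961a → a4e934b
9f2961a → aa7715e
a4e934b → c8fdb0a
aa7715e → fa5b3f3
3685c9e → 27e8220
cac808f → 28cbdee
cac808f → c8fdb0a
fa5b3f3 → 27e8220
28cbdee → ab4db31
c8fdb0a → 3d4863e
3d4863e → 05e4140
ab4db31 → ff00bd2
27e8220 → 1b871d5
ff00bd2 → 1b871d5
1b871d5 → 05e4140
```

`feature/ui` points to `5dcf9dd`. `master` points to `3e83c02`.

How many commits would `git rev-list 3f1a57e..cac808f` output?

4

Reachable from cac808f: {05e4140, 1b871d5, 28cbdee, 3d4863e, ab4db31, c8fdb0a, cac808f, ff00bd2}.
Reachable from 3f1a57e: {04ea966, 05e4140, 1b871d5, 27e8220, 34f04a2, 3685c9e, 3d4863e, 3f1a57e, 9f2961a, a4e934b, aa7715e, c8fdb0a, fa5b3f3}.
In cac808f's history but not 3f1a57e's: {28cbdee, ab4db31, cac808f, ff00bd2} — 4 commits.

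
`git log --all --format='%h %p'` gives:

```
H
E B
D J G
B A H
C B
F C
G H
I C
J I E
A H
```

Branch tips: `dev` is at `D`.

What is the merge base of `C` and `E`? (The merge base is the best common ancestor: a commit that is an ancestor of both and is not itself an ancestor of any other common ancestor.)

B

Ancestors of C: {A, B, C, H}.
Ancestors of E: {A, B, E, H}.
Common ancestors: {A, B, H}.
Among these, B is not an ancestor of any other common ancestor — it is the merge base.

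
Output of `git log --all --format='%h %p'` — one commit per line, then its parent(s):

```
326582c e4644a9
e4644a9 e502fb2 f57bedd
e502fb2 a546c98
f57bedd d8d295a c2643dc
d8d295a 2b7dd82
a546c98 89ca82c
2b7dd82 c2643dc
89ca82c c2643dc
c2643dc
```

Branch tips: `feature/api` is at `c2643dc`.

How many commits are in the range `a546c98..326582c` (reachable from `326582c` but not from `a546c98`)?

6

Reachable from 326582c: {2b7dd82, 326582c, 89ca82c, a546c98, c2643dc, d8d295a, e4644a9, e502fb2, f57bedd}.
Reachable from a546c98: {89ca82c, a546c98, c2643dc}.
In 326582c's history but not a546c98's: {2b7dd82, 326582c, d8d295a, e4644a9, e502fb2, f57bedd} — 6 commits.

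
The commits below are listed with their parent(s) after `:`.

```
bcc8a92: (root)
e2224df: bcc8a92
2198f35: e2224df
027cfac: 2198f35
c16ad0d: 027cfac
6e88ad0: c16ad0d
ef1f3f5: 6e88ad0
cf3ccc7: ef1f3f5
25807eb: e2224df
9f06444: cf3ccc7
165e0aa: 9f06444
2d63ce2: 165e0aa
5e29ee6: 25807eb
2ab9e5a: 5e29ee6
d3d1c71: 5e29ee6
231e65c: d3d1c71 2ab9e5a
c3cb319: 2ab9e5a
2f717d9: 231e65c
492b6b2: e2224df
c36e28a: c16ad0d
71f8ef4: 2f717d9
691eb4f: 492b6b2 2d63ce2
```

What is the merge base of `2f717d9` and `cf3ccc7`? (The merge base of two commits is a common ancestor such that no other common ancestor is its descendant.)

Ancestors of 2f717d9: {231e65c, 25807eb, 2ab9e5a, 2f717d9, 5e29ee6, bcc8a92, d3d1c71, e2224df}.
Ancestors of cf3ccc7: {027cfac, 2198f35, 6e88ad0, bcc8a92, c16ad0d, cf3ccc7, e2224df, ef1f3f5}.
Common ancestors: {bcc8a92, e2224df}.
Among these, e2224df is not an ancestor of any other common ancestor — it is the merge base.

e2224df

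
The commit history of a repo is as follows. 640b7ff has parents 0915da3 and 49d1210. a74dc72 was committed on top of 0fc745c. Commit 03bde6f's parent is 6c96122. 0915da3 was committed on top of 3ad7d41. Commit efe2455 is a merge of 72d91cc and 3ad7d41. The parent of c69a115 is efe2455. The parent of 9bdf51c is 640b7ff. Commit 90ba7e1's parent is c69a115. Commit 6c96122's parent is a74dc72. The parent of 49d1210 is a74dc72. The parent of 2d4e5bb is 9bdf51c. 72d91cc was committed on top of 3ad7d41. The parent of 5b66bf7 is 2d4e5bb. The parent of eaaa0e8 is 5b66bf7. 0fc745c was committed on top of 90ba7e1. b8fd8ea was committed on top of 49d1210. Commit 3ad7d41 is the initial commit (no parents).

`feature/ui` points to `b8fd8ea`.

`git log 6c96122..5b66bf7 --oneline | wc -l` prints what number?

6

Reachable from 5b66bf7: {0915da3, 0fc745c, 2d4e5bb, 3ad7d41, 49d1210, 5b66bf7, 640b7ff, 72d91cc, 90ba7e1, 9bdf51c, a74dc72, c69a115, efe2455}.
Reachable from 6c96122: {0fc745c, 3ad7d41, 6c96122, 72d91cc, 90ba7e1, a74dc72, c69a115, efe2455}.
In 5b66bf7's history but not 6c96122's: {0915da3, 2d4e5bb, 49d1210, 5b66bf7, 640b7ff, 9bdf51c} — 6 commits.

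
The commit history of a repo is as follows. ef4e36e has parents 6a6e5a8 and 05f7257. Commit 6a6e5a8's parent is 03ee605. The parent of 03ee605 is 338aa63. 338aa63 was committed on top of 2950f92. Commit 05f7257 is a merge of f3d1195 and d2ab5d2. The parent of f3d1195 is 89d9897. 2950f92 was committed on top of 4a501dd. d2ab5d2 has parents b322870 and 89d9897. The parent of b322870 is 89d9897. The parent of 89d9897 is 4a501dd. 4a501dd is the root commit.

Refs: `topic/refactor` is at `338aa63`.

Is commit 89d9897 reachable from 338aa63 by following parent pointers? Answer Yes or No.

Ancestors of 338aa63: {2950f92, 338aa63, 4a501dd}.
89d9897 is not in that set, so it is not an ancestor of 338aa63.

No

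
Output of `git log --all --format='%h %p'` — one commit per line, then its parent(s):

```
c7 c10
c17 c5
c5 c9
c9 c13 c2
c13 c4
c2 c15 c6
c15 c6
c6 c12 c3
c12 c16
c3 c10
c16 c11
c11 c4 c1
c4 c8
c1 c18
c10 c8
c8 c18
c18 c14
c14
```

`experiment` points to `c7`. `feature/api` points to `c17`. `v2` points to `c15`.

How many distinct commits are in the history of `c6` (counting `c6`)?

11

Walking parent pointers from c6: reachable set = {c1, c10, c11, c12, c14, c16, c18, c3, c4, c6, c8}.
That is 11 commits.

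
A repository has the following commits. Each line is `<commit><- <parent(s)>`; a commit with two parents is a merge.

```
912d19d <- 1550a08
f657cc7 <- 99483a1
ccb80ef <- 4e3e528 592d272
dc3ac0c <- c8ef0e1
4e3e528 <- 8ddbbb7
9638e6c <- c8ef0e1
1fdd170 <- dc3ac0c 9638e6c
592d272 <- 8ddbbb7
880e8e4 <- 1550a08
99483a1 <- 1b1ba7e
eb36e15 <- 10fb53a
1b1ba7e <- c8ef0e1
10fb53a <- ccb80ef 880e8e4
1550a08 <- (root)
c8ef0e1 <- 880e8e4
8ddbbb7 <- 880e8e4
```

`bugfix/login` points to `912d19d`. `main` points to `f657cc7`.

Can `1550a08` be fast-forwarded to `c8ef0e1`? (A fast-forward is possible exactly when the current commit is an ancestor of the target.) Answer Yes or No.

Yes

A fast-forward from 1550a08 to c8ef0e1 is possible iff 1550a08 is an ancestor of c8ef0e1.
Ancestors of c8ef0e1: {1550a08, 880e8e4, c8ef0e1}.
1550a08 is among them, so fast-forward is possible.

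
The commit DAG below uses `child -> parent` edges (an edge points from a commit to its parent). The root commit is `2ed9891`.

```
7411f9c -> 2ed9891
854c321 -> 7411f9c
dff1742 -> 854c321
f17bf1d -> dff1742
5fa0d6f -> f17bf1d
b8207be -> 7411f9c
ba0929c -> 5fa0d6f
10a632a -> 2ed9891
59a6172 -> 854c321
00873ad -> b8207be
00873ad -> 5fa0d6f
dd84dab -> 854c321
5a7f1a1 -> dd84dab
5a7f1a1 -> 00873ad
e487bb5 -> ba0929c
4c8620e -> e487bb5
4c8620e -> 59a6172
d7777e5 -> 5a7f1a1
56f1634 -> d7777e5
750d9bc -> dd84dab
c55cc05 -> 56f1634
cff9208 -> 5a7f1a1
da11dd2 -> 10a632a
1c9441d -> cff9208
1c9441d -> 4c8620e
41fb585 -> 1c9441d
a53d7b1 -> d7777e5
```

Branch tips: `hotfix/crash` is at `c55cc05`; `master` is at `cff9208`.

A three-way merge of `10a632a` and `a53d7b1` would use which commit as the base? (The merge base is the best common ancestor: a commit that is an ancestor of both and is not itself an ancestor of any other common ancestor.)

Ancestors of 10a632a: {10a632a, 2ed9891}.
Ancestors of a53d7b1: {00873ad, 2ed9891, 5a7f1a1, 5fa0d6f, 7411f9c, 854c321, a53d7b1, b8207be, d7777e5, dd84dab, dff1742, f17bf1d}.
Common ancestors: {2ed9891}.
The only common ancestor is 2ed9891, so it is the merge base.

2ed9891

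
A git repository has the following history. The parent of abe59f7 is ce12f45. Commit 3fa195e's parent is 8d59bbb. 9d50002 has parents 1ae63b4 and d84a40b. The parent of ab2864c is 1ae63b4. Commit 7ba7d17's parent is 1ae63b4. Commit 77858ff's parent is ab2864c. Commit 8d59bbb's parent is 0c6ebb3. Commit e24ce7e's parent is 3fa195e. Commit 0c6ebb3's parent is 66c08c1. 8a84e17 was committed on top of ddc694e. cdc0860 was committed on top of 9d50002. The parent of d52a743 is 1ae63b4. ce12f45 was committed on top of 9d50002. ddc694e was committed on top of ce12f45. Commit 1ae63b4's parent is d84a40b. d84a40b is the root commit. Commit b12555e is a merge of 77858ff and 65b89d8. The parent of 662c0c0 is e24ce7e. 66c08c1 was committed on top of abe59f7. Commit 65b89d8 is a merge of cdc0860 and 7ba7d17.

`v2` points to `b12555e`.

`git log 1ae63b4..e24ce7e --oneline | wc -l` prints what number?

8

Reachable from e24ce7e: {0c6ebb3, 1ae63b4, 3fa195e, 66c08c1, 8d59bbb, 9d50002, abe59f7, ce12f45, d84a40b, e24ce7e}.
Reachable from 1ae63b4: {1ae63b4, d84a40b}.
In e24ce7e's history but not 1ae63b4's: {0c6ebb3, 3fa195e, 66c08c1, 8d59bbb, 9d50002, abe59f7, ce12f45, e24ce7e} — 8 commits.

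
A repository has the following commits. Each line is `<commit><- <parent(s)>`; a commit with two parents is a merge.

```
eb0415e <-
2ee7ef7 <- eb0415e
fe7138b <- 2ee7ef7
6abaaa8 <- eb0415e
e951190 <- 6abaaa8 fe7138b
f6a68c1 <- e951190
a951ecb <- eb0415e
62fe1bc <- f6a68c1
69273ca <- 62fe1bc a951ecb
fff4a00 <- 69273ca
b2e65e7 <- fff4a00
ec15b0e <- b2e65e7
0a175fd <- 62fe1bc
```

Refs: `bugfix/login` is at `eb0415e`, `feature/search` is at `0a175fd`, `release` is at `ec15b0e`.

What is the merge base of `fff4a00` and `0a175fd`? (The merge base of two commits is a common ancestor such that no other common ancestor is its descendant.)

62fe1bc

Ancestors of fff4a00: {2ee7ef7, 62fe1bc, 69273ca, 6abaaa8, a951ecb, e951190, eb0415e, f6a68c1, fe7138b, fff4a00}.
Ancestors of 0a175fd: {0a175fd, 2ee7ef7, 62fe1bc, 6abaaa8, e951190, eb0415e, f6a68c1, fe7138b}.
Common ancestors: {2ee7ef7, 62fe1bc, 6abaaa8, e951190, eb0415e, f6a68c1, fe7138b}.
Among these, 62fe1bc is not an ancestor of any other common ancestor — it is the merge base.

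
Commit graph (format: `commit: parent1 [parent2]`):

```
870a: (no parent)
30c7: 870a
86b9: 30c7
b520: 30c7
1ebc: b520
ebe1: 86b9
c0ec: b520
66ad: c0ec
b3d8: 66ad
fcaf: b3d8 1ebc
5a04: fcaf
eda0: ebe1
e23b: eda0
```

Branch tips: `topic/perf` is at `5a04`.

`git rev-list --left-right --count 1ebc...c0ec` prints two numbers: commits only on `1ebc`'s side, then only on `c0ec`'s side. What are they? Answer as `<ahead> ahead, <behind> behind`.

1 ahead, 1 behind

Reachable from 1ebc: {1ebc, 30c7, 870a, b520}.
Reachable from c0ec: {30c7, 870a, b520, c0ec}.
Only in 1ebc's history (ahead): {1ebc} — 1.
Only in c0ec's history (behind): {c0ec} — 1.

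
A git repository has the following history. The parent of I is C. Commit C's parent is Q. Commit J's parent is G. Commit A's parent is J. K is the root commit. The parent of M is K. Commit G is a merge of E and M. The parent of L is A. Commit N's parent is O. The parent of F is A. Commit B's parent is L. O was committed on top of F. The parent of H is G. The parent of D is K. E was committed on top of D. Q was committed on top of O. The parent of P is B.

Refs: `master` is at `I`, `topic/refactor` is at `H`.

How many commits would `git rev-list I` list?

Walking parent pointers from I: reachable set = {A, C, D, E, F, G, I, J, K, M, O, Q}.
That is 12 commits.

12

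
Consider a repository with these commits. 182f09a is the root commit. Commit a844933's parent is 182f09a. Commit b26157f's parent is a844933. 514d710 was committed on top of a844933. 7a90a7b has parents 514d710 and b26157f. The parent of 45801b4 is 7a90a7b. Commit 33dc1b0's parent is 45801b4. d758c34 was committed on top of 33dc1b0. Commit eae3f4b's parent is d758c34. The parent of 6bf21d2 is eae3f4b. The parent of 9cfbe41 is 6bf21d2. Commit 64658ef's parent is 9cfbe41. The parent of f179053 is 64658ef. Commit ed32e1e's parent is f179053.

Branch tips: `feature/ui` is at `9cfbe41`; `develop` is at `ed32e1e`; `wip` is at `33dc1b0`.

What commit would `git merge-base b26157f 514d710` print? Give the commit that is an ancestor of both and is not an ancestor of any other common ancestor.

a844933

Ancestors of b26157f: {182f09a, a844933, b26157f}.
Ancestors of 514d710: {182f09a, 514d710, a844933}.
Common ancestors: {182f09a, a844933}.
Among these, a844933 is not an ancestor of any other common ancestor — it is the merge base.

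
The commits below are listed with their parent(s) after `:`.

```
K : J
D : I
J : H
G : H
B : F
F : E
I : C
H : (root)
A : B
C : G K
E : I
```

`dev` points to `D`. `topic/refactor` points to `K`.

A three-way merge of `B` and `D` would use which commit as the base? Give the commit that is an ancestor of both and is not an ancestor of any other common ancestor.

I

Ancestors of B: {B, C, E, F, G, H, I, J, K}.
Ancestors of D: {C, D, G, H, I, J, K}.
Common ancestors: {C, G, H, I, J, K}.
Among these, I is not an ancestor of any other common ancestor — it is the merge base.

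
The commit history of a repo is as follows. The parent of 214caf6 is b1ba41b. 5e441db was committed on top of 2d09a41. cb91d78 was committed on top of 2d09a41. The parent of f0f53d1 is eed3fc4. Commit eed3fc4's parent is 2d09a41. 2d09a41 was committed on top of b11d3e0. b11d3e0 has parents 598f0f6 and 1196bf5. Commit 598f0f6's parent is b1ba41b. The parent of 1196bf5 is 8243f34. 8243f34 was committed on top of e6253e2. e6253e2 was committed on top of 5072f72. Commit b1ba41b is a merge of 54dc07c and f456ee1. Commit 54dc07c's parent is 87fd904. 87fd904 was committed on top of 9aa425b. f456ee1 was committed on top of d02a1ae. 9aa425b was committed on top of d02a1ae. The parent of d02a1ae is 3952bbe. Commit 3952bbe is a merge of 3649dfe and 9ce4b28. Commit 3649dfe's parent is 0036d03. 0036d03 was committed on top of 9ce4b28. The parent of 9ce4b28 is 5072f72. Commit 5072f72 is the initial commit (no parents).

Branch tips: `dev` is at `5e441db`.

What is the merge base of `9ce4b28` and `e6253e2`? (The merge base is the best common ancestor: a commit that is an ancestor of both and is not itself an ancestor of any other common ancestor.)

Ancestors of 9ce4b28: {5072f72, 9ce4b28}.
Ancestors of e6253e2: {5072f72, e6253e2}.
Common ancestors: {5072f72}.
The only common ancestor is 5072f72, so it is the merge base.

5072f72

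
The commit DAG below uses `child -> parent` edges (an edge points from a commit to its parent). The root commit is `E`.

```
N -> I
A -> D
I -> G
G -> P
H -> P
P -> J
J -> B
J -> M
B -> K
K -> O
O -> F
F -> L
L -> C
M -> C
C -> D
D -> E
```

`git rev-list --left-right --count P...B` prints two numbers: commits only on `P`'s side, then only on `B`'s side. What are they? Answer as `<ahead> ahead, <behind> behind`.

Reachable from P: {B, C, D, E, F, J, K, L, M, O, P}.
Reachable from B: {B, C, D, E, F, K, L, O}.
Only in P's history (ahead): {J, M, P} — 3.
Only in B's history (behind): {} — 0.

3 ahead, 0 behind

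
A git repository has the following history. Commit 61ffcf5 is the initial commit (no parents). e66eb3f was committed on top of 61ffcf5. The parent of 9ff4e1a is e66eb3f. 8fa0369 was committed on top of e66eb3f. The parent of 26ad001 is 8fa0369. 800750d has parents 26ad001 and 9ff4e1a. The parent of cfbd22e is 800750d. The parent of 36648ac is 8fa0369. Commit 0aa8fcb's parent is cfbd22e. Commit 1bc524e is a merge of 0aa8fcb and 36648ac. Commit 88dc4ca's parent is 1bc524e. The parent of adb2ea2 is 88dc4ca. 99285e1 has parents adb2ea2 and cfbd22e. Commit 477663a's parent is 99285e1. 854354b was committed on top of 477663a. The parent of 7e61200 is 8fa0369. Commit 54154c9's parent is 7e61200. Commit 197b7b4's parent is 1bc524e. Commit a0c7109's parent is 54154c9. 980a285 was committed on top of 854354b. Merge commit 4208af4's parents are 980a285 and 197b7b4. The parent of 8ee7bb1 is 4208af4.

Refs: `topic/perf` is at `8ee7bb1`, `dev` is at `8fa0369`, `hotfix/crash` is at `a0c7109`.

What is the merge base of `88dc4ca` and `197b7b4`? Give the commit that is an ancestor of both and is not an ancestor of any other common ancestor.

1bc524e

Ancestors of 88dc4ca: {0aa8fcb, 1bc524e, 26ad001, 36648ac, 61ffcf5, 800750d, 88dc4ca, 8fa0369, 9ff4e1a, cfbd22e, e66eb3f}.
Ancestors of 197b7b4: {0aa8fcb, 197b7b4, 1bc524e, 26ad001, 36648ac, 61ffcf5, 800750d, 8fa0369, 9ff4e1a, cfbd22e, e66eb3f}.
Common ancestors: {0aa8fcb, 1bc524e, 26ad001, 36648ac, 61ffcf5, 800750d, 8fa0369, 9ff4e1a, cfbd22e, e66eb3f}.
Among these, 1bc524e is not an ancestor of any other common ancestor — it is the merge base.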